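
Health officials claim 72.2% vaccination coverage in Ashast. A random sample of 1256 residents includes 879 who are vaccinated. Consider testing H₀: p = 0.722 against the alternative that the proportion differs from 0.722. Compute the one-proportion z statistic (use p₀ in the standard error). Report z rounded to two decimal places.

p̂ = 879/1256 = 0.69984.
SE = √(p₀(1−p₀)/n) = √(0.20072/1256) = 0.01264.
z = (0.69984 − 0.722)/0.01264 = -0.02216/0.01264 = -1.75.
p-value = 2·P(Z > 1.753) ≈ 0.0796.

z = -1.75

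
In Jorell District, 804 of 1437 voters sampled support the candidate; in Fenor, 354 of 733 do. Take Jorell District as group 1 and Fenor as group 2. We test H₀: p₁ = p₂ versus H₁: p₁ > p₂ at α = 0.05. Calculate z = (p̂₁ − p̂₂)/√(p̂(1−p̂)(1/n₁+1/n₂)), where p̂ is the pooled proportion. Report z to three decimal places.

z = 3.381

p̂₁ = 804/1437 ≈ 0.55950, p̂₂ = 354/733 ≈ 0.48295.
Pooled p̂ = (804+354)/(1437+733) = 1158/2170 = 0.53364.
SE = √(p̂(1−p̂)(1/n₁+1/n₂)) = √(0.53364·0.46636·0.00206015) = √(0.000512706) = 0.02264.
z = (0.55950 − 0.48295)/0.02264 = 0.07655/0.02264 = 3.381.
p-value = P(Z > 3.381) ≈ 0.0004, so at α = 0.05 we reject H₀.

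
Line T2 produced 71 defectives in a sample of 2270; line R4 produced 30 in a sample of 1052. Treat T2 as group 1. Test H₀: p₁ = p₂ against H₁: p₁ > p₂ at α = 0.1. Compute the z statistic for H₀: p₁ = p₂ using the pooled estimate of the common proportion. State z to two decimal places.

z = 0.43

p̂₁ = 71/2270 ≈ 0.03128, p̂₂ = 30/1052 ≈ 0.02852.
Pooled p̂ = (71+30)/(2270+1052) = 101/3322 = 0.03040.
SE = √(p̂(1−p̂)(1/n₁+1/n₂)) = √(0.03040·0.96960·0.0013911) = √(4.10082e-05) = 0.00640.
z = (0.03128 − 0.02852)/0.00640 = 0.00276/0.00640 = 0.43.
p-value = P(Z > 0.431) ≈ 0.3332; since p > α = 0.1, fail to reject H₀.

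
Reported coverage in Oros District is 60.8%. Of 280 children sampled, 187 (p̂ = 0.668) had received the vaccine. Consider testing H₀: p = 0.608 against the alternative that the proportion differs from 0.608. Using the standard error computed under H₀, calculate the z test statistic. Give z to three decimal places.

z = 2.052

p̂ = 187/280 = 0.667857.
Standard error under H₀: √(0.608×0.392/280) = 0.029175.
z = (0.667857 − 0.608)/0.029175 = 0.059857/0.029175 = 2.052.
Two-sided p-value ≈ 2·Φ(−2.052) = 0.0402.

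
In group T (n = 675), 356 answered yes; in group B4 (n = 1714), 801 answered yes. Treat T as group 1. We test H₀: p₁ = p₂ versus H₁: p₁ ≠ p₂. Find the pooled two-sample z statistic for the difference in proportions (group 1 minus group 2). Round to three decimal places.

z = 2.646

p̂₁ = 356/675 ≈ 0.52741, p̂₂ = 801/1714 ≈ 0.46733.
Pooled p̂ = (356+801)/(675+1714) = 1157/2389 = 0.48430.
SE = √(0.249754 × 0.00206491) = 0.02271.
z = (0.52741 − 0.46733)/0.02271 = 0.06008/0.02271 = 2.646.
Two-sided p-value ≈ 2·Φ(−2.646) = 0.0082.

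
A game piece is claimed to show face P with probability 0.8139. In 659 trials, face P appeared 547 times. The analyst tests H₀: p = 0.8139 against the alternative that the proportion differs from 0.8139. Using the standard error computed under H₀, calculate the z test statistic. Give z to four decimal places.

p̂ = 547/659 ≈ 0.830046.
Under H₀, SE = √(0.8139·0.1861/659) = √(0.000229843) = 0.015161.
z = (0.830046 − 0.8139)/0.015161 = 0.016146/0.015161 = 1.0650.
p-value = 2·P(Z > 1.065) ≈ 0.2869.

z = 1.0650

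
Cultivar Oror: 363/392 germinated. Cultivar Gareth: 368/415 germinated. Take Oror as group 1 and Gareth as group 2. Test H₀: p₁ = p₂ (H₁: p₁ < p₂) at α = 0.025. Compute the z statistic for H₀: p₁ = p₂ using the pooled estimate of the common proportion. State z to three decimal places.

p̂₁ = 363/392 = 0.92602, p̂₂ = 368/415 = 0.88675.
Pooled p̂ = (363+368)/(392+415) = 731/807 = 0.90582.
SE = √(0.0853068 × 0.00496066) = 0.02057.
z = (0.92602 − 0.88675)/0.02057 = 0.03927/0.02057 = 1.909.
p-value = P(Z < 1.909) ≈ 0.9719; since p > α = 0.025, fail to reject H₀.

z = 1.909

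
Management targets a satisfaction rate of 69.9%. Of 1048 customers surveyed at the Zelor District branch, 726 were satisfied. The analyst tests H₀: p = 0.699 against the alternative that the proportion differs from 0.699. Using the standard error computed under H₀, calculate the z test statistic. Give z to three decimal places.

z = -0.441

p̂ = 726/1048 = 0.69275.
SE = √(p₀(1−p₀)/n) = √(0.2104/1048) = 0.01417.
z = (0.69275 − 0.699)/0.01417 = -0.00625/0.01417 = -0.441.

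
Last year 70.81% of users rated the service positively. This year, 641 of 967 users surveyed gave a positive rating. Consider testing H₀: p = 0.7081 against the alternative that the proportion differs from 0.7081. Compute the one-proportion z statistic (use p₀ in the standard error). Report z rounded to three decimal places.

z = -3.093

p̂ = 641/967 ≈ 0.662875.
Under H₀, SE = √(0.7081·0.2919/967) = √(0.000213748) = 0.014620.
z = (0.662875 − 0.7081)/0.014620 = -0.045225/0.014620 = -3.093.
Two-sided p-value ≈ 2·Φ(−3.093) = 0.0020.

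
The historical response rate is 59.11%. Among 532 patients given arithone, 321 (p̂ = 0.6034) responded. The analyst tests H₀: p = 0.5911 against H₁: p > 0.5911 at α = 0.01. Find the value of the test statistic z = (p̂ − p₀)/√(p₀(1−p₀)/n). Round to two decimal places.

p̂ = 321/532 = 0.6034.
SE = √(p₀(1−p₀)/n) = √(0.2417/532) = 0.0213.
z = (0.6034 − 0.5911)/0.0213 = 0.0123/0.0213 = 0.58.
p-value = P(Z > 0.576) ≈ 0.2822, so at α = 0.01 we fail to reject H₀.

z = 0.58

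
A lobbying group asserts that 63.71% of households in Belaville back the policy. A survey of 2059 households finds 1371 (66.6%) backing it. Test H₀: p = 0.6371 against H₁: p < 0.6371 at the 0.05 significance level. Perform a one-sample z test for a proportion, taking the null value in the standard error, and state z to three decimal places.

z = 2.714

p̂ = 1371/2059 ≈ 0.665857.
Under H₀, SE = √(0.6371·0.3629/2059) = √(0.000112289) = 0.010597.
z = (0.665857 − 0.6371)/0.010597 = 0.028757/0.010597 = 2.714.
p-value = P(Z < 2.714) ≈ 0.9967; since p > α = 0.05, fail to reject H₀.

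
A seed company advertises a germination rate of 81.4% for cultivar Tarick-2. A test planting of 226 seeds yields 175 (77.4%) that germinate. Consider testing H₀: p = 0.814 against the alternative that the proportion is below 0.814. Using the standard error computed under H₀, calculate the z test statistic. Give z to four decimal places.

z = -1.5324

p̂ = 175/226 ≈ 0.774336.
Standard error under H₀: √(0.814×0.186/226) = 0.025883.
z = (0.774336 − 0.814)/0.025883 = -0.039664/0.025883 = -1.5324.
p-value = P(Z < -1.532) ≈ 0.0627.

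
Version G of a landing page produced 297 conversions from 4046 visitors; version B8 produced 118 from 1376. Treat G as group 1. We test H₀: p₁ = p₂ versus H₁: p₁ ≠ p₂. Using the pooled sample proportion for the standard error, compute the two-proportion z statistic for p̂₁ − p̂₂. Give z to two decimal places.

z = -1.49

p̂₁ = 297/4046 ≈ 0.0734, p̂₂ = 118/1376 ≈ 0.0858.
Pooled p̂ = (297+118)/(4046+1376) = 415/5422 = 0.0765.
SE = √(p̂(1−p̂)(1/n₁+1/n₂)) = √(0.0765·0.9235·0.000973902) = √(6.8837e-05) = 0.0083.
z = (0.0734 − 0.0858)/0.0083 = -0.0124/0.0083 = -1.49.
Two-sided p-value ≈ 2·Φ(−1.489) = 0.1366.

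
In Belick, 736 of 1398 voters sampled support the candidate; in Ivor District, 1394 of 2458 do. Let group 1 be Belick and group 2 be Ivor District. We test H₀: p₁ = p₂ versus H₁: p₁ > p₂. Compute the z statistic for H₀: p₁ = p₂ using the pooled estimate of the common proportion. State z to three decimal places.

p̂₁ = 736/1398 ≈ 0.52647, p̂₂ = 1394/2458 ≈ 0.56713.
Pooled p̂ = (736+1394)/(1398+2458) = 2130/3856 = 0.55239.
SE = √(p̂(1−p̂)(1/n₁+1/n₂)) = √(0.55239·0.44761·0.00112214) = √(0.000277456) = 0.01666.
z = (0.52647 − 0.56713)/0.01666 = -0.04066/0.01666 = -2.441.

z = -2.441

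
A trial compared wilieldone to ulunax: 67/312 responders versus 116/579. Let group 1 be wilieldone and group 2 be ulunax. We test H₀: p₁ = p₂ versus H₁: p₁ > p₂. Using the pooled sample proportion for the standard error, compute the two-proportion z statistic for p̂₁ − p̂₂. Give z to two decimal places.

z = 0.51

p̂₁ = 67/312 = 0.2147, p̂₂ = 116/579 = 0.2003.
Pooled p̂ = (67+116)/(312+579) = 183/891 = 0.2054.
SE = √(p̂(1−p̂)(1/n₁+1/n₂)) = √(0.2054·0.7946·0.00493224) = √(0.000804958) = 0.0284.
z = (0.2147 − 0.2003)/0.0284 = 0.0144/0.0284 = 0.51.
p-value = P(Z > 0.507) ≈ 0.3059.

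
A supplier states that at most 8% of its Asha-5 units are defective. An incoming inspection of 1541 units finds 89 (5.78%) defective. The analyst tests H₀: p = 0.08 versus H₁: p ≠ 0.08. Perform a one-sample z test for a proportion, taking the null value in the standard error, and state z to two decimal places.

p̂ = 89/1541 = 0.0578.
SE = √(p₀(1−p₀)/n) = √(0.0736/1541) = 0.0069.
z = (0.0578 − 0.08)/0.0069 = -0.0222/0.0069 = -3.22.
Two-sided p-value ≈ 2·Φ(−3.219) = 0.0013.

z = -3.22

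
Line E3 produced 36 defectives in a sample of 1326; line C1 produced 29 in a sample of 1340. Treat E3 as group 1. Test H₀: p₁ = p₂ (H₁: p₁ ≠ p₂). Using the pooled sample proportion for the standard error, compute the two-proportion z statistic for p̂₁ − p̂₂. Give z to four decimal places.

z = 0.9219

p̂₁ = 36/1326 ≈ 0.0271493, p̂₂ = 29/1340 ≈ 0.0216418.
Pooled p̂ = (36+29)/(1326+1340) = 65/2666 = 0.0243811.
SE = √(0.0237867 × 0.00150042) = 0.0059741.
z = (0.0271493 − 0.0216418)/0.0059741 = 0.0055075/0.0059741 = 0.9219.
Two-sided p-value ≈ 2·Φ(−0.922) = 0.3566.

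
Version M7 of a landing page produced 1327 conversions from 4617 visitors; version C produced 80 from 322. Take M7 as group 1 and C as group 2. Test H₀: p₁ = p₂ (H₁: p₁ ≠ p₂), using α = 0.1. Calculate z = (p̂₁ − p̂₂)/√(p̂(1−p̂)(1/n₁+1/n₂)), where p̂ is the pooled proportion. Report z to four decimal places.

p̂₁ = 1327/4617 = 0.287416, p̂₂ = 80/322 = 0.248447.
Pooled p̂ = (1327+80)/(4617+322) = 1407/4939 = 0.284875.
SE = √(0.203721 × 0.00332218) = 0.026015.
z = (0.287416 − 0.248447)/0.026015 = 0.038969/0.026015 = 1.4979.
Two-sided p-value ≈ 2·Φ(−1.498) = 0.1342, so at α = 0.1 we fail to reject H₀.

z = 1.4979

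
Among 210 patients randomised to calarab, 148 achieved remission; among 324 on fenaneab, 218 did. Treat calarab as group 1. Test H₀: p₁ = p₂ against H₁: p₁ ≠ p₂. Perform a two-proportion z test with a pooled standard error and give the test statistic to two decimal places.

p̂₁ = 148/210 ≈ 0.7048, p̂₂ = 218/324 ≈ 0.6728.
Pooled p̂ = (148+218)/(210+324) = 366/534 = 0.6854.
SE = √(p̂(1−p̂)(1/n₁+1/n₂)) = √(0.6854·0.3146·0.00784832) = √(0.00169233) = 0.0411.
z = (0.7048 − 0.6728)/0.0411 = 0.0320/0.0411 = 0.78.

z = 0.78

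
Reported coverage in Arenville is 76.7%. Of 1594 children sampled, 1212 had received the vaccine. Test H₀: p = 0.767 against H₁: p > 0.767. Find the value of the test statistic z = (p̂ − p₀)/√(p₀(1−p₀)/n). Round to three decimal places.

p̂ = 1212/1594 ≈ 0.76035.
SE = √(p₀(1−p₀)/n) = √(0.17871/1594) = 0.01059.
z = (0.76035 − 0.767)/0.01059 = -0.00665/0.01059 = -0.628.
p-value = P(Z > -0.628) ≈ 0.7350.

z = -0.628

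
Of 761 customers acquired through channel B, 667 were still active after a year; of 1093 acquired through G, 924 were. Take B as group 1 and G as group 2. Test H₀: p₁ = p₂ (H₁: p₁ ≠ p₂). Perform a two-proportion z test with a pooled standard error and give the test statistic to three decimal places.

z = 1.888

p̂₁ = 667/761 = 0.87648, p̂₂ = 924/1093 = 0.84538.
Pooled p̂ = (667+924)/(761+1093) = 1591/1854 = 0.85814.
SE = √(p̂(1−p̂)(1/n₁+1/n₂)) = √(0.85814·0.14186·0.00222897) = √(0.000271338) = 0.01647.
z = (0.87648 − 0.84538)/0.01647 = 0.03110/0.01647 = 1.888.
Two-sided p-value ≈ 2·Φ(−1.888) = 0.0590.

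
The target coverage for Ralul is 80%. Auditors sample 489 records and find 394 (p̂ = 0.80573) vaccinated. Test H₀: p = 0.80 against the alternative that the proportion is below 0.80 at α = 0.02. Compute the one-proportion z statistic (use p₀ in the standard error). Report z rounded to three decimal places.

z = 0.317

p̂ = 394/489 = 0.80573.
SE = √(p₀(1−p₀)/n) = √(0.16/489) = 0.01809.
z = (0.80573 − 0.8)/0.01809 = 0.00573/0.01809 = 0.317.
p-value = P(Z < 0.317) ≈ 0.6242, so at α = 0.02 we fail to reject H₀.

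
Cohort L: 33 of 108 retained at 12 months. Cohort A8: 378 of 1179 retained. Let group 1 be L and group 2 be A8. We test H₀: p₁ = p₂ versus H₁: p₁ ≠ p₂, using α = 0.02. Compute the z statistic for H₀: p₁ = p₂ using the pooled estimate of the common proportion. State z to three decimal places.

p̂₁ = 33/108 = 0.30556, p̂₂ = 378/1179 = 0.32061.
Pooled p̂ = (33+378)/(108+1179) = 411/1287 = 0.31935.
SE = √(0.217365 × 0.0101074) = 0.04687.
z = (0.30556 − 0.32061)/0.04687 = -0.01505/0.04687 = -0.321.
p-value = 2·P(Z > 0.321) ≈ 0.7481, so at α = 0.02 we fail to reject H₀.

z = -0.321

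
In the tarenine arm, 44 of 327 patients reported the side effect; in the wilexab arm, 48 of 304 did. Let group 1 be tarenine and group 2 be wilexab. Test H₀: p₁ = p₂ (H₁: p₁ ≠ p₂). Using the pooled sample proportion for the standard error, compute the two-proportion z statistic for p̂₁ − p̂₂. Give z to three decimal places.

z = -0.830

p̂₁ = 44/327 = 0.13456, p̂₂ = 48/304 = 0.15789.
Pooled p̂ = (44+48)/(327+304) = 92/631 = 0.14580.
SE = √(0.124543 × 0.00634758) = 0.02812.
z = (0.13456 − 0.15789)/0.02812 = -0.02333/0.02812 = -0.830.
Two-sided p-value ≈ 2·Φ(−0.830) = 0.4065.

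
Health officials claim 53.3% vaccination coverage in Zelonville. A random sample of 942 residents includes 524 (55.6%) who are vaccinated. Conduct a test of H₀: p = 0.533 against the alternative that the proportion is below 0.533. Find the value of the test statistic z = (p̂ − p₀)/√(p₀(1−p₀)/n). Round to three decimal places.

z = 1.431

p̂ = 524/942 ≈ 0.55626.
Standard error under H₀: √(0.533×0.467/942) = 0.01626.
z = (0.55626 − 0.533)/0.01626 = 0.02326/0.01626 = 1.431.
p-value = P(Z < 1.431) ≈ 0.9238.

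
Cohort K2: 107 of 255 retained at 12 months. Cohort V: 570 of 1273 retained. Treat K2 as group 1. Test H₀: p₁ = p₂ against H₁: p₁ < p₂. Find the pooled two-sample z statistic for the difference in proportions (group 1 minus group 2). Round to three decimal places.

z = -0.826

p̂₁ = 107/255 ≈ 0.41961, p̂₂ = 570/1273 ≈ 0.44776.
Pooled p̂ = (107+570)/(255+1273) = 677/1528 = 0.44306.
SE = √(p̂(1−p̂)(1/n₁+1/n₂)) = √(0.44306·0.55694·0.00470711) = √(0.00116152) = 0.03408.
z = (0.41961 − 0.44776)/0.03408 = -0.02815/0.03408 = -0.826.
p-value = P(Z < -0.826) ≈ 0.2044.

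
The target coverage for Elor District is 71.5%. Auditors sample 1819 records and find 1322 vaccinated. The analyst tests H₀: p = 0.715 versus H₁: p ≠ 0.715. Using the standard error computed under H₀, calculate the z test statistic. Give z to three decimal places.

z = 1.112

p̂ = 1322/1819 = 0.72677.
Under H₀, SE = √(0.715·0.285/1819) = √(0.000112026) = 0.01058.
z = (0.72677 − 0.715)/0.01058 = 0.01177/0.01058 = 1.112.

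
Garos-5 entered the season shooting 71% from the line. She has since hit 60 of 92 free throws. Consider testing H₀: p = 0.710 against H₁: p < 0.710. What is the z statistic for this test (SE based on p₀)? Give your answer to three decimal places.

p̂ = 60/92 ≈ 0.65217.
Under H₀, SE = √(0.71·0.29/92) = √(0.00223804) = 0.04731.
z = (0.65217 − 0.71)/0.04731 = -0.05783/0.04731 = -1.222.
p-value = P(Z < -1.222) ≈ 0.1108.

z = -1.222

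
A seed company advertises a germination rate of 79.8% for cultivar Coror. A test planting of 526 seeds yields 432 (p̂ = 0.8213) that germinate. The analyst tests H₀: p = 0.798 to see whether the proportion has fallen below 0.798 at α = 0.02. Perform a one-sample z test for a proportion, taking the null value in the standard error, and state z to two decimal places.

z = 1.33

p̂ = 432/526 ≈ 0.8213.
SE = √(p₀(1−p₀)/n) = √(0.1612/526) = 0.0175.
z = (0.8213 − 0.798)/0.0175 = 0.0233/0.0175 = 1.33.
p-value = P(Z < 1.331) ≈ 0.9083. With α = 0.02, fail to reject H₀.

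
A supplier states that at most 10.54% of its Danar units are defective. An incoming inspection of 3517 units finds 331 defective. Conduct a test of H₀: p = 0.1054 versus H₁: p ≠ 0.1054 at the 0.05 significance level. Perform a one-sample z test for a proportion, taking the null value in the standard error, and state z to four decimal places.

z = -2.1796

p̂ = 331/3517 = 0.094114.
Under H₀, SE = √(0.1054·0.8946/3517) = √(2.681e-05) = 0.005178.
z = (0.094114 − 0.1054)/0.005178 = -0.011286/0.005178 = -2.1796.
Two-sided p-value ≈ 2·Φ(−2.180) = 0.0293; since p < α = 0.05, reject H₀.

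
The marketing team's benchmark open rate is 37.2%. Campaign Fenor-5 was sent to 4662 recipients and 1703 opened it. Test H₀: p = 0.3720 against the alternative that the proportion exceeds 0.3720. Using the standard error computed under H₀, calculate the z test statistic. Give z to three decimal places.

z = -0.947

p̂ = 1703/4662 = 0.365294.
SE = √(p₀(1−p₀)/n) = √(0.23362/4662) = 0.007079.
z = (0.365294 − 0.372)/0.007079 = -0.006706/0.007079 = -0.947.
p-value = P(Z > -0.947) ≈ 0.8283.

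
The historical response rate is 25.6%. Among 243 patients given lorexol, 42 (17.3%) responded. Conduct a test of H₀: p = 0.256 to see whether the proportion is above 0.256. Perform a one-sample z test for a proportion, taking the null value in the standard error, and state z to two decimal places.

p̂ = 42/243 = 0.1728.
Under H₀, SE = √(0.256·0.744/243) = √(0.000783802) = 0.0280.
z = (0.1728 − 0.256)/0.0280 = -0.0832/0.0280 = -2.97.
p-value = P(Z > -2.970) ≈ 0.9985.

z = -2.97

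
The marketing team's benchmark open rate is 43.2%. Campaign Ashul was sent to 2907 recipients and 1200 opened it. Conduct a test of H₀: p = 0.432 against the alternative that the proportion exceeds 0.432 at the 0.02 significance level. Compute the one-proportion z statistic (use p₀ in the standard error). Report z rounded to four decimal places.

p̂ = 1200/2907 = 0.412797.
Standard error under H₀: √(0.432×0.568/2907) = 0.009187.
z = (0.412797 − 0.432)/0.009187 = -0.019203/0.009187 = -2.0902.
p-value = P(Z > -2.090) ≈ 0.9817; since p > α = 0.02, fail to reject H₀.

z = -2.0902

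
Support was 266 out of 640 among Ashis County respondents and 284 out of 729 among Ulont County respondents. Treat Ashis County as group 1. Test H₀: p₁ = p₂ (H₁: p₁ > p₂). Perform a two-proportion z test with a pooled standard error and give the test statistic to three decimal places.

p̂₁ = 266/640 ≈ 0.41563, p̂₂ = 284/729 ≈ 0.38957.
Pooled p̂ = (266+284)/(640+729) = 550/1369 = 0.40175.
SE = √(0.240348 × 0.00293424) = 0.02656.
z = (0.41563 − 0.38957)/0.02656 = 0.02606/0.02656 = 0.981.
p-value = P(Z > 0.981) ≈ 0.1633.

z = 0.981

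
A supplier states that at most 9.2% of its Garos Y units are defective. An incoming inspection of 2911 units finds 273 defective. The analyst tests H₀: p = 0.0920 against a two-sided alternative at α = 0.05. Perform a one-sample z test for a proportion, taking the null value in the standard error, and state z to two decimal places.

z = 0.33

p̂ = 273/2911 ≈ 0.0938.
Under H₀, SE = √(0.092·0.908/2911) = √(2.86967e-05) = 0.0054.
z = (0.0938 − 0.092)/0.0054 = 0.0018/0.0054 = 0.33.
Two-sided p-value ≈ 2·Φ(−0.333) = 0.7394; since p > α = 0.05, fail to reject H₀.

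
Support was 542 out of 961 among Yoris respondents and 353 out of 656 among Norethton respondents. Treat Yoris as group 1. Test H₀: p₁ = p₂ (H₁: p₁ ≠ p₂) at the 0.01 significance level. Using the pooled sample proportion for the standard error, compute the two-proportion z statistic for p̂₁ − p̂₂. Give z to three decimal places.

z = 1.028

p̂₁ = 542/961 = 0.56400, p̂₂ = 353/656 = 0.53811.
Pooled p̂ = (542+353)/(961+656) = 895/1617 = 0.55349.
SE = √(p̂(1−p̂)(1/n₁+1/n₂)) = √(0.55349·0.44651·0.00256497) = √(0.000633903) = 0.02518.
z = (0.56400 − 0.53811)/0.02518 = 0.02589/0.02518 = 1.028.
p-value = 2·P(Z > 1.028) ≈ 0.3039. With α = 0.01, fail to reject H₀.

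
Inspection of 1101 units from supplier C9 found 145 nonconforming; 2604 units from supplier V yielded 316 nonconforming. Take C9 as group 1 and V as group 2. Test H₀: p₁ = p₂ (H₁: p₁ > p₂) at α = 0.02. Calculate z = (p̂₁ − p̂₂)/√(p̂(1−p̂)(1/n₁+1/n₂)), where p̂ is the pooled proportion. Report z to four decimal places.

z = 0.8720

p̂₁ = 145/1101 ≈ 0.131698, p̂₂ = 316/2604 ≈ 0.121352.
Pooled p̂ = (145+316)/(1101+2604) = 461/3705 = 0.124426.
SE = √(p̂(1−p̂)(1/n₁+1/n₂)) = √(0.124426·0.875574·0.00129229) = √(0.000140788) = 0.011865.
z = (0.131698 − 0.121352)/0.011865 = 0.010346/0.011865 = 0.8720.
p-value = P(Z > 0.872) ≈ 0.1916; since p > α = 0.02, fail to reject H₀.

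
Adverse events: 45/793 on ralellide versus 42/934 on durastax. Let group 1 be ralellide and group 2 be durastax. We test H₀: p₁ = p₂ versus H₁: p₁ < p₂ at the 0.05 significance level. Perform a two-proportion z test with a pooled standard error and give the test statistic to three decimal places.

p̂₁ = 45/793 = 0.056747, p̂₂ = 42/934 = 0.044968.
Pooled p̂ = (45+42)/(793+934) = 87/1727 = 0.050376.
SE = √(p̂(1−p̂)(1/n₁+1/n₂)) = √(0.050376·0.949624·0.0023317) = √(0.000111545) = 0.010561.
z = (0.056747 − 0.044968)/0.010561 = 0.011779/0.010561 = 1.115.
p-value = P(Z < 1.115) ≈ 0.8676; since p > α = 0.05, fail to reject H₀.

z = 1.115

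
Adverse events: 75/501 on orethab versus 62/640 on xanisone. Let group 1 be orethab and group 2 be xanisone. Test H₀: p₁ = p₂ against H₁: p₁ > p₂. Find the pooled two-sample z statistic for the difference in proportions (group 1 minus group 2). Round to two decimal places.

p̂₁ = 75/501 = 0.1497, p̂₂ = 62/640 = 0.0969.
Pooled p̂ = (75+62)/(501+640) = 137/1141 = 0.1201.
SE = √(0.105653 × 0.00355851) = 0.0194.
z = (0.1497 − 0.0969)/0.0194 = 0.0528/0.0194 = 2.72.

z = 2.72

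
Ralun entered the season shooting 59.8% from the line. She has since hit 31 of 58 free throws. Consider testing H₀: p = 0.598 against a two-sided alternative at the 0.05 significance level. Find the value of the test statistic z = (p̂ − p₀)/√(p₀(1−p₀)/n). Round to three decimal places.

p̂ = 31/58 ≈ 0.53448.
Standard error under H₀: √(0.598×0.402/58) = 0.06438.
z = (0.53448 − 0.598)/0.06438 = -0.06352/0.06438 = -0.987.
p-value = 2·P(Z > 0.987) ≈ 0.3238; since p > α = 0.05, fail to reject H₀.

z = -0.987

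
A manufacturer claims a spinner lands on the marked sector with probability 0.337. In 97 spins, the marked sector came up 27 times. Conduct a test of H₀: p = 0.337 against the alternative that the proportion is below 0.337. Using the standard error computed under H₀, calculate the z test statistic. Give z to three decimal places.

p̂ = 27/97 = 0.27835.
SE = √(p₀(1−p₀)/n) = √(0.22343/97) = 0.04799.
z = (0.27835 − 0.337)/0.04799 = -0.05865/0.04799 = -1.222.
p-value = P(Z < -1.222) ≈ 0.1109.

z = -1.222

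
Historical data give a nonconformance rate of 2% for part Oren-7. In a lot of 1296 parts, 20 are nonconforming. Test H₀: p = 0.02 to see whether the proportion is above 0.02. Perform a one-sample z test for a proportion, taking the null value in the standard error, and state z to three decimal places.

p̂ = 20/1296 = 0.01543.
Standard error under H₀: √(0.02×0.98/1296) = 0.00389.
z = (0.01543 − 0.02)/0.00389 = -0.00457/0.00389 = -1.175.

z = -1.175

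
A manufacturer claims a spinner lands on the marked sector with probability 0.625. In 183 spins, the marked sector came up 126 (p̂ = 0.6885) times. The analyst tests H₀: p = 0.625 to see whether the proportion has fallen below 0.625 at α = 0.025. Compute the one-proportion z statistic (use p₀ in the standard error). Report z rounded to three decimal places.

z = 1.775

p̂ = 126/183 = 0.68852.
Standard error under H₀: √(0.625×0.375/183) = 0.03579.
z = (0.68852 − 0.625)/0.03579 = 0.06352/0.03579 = 1.775.
p-value = P(Z < 1.775) ≈ 0.9621, so at α = 0.025 we fail to reject H₀.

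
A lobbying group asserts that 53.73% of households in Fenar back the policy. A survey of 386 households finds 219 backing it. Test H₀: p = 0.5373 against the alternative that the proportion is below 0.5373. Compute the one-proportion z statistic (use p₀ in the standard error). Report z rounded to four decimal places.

z = 1.1844

p̂ = 219/386 = 0.567358.
Standard error under H₀: √(0.5373×0.4627/386) = 0.025378.
z = (0.567358 − 0.5373)/0.025378 = 0.030058/0.025378 = 1.1844.
p-value = P(Z < 1.184) ≈ 0.8819.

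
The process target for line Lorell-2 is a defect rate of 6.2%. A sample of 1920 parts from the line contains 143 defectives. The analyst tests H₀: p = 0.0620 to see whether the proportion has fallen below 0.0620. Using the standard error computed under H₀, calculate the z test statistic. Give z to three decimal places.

z = 2.267

p̂ = 143/1920 = 0.074479.
Under H₀, SE = √(0.062·0.938/1920) = √(3.02896e-05) = 0.005504.
z = (0.074479 − 0.062)/0.005504 = 0.012479/0.005504 = 2.267.
p-value = P(Z < 2.267) ≈ 0.9883.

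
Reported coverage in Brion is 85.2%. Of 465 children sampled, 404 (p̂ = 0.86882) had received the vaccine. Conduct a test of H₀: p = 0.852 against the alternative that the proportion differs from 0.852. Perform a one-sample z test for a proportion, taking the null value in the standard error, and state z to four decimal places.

z = 1.0212

p̂ = 404/465 = 0.8688172.
Under H₀, SE = √(0.852·0.148/465) = √(0.000271174) = 0.0164674.
z = (0.8688172 − 0.852)/0.0164674 = 0.0168172/0.0164674 = 1.0212.
Two-sided p-value ≈ 2·Φ(−1.021) = 0.3071.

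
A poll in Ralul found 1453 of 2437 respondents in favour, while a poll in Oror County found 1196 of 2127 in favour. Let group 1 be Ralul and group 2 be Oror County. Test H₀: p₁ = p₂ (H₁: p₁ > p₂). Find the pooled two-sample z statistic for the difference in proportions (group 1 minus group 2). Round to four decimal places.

z = 2.3171

p̂₁ = 1453/2437 = 0.5962249, p̂₂ = 1196/2127 = 0.5622943.
Pooled p̂ = (1453+1196)/(2437+2127) = 2649/4564 = 0.5804119.
SE = √(p̂(1−p̂)(1/n₁+1/n₂)) = √(0.5804119·0.4195881·0.000880486) = √(0.000214428) = 0.0146434.
z = (0.5962249 − 0.5622943)/0.0146434 = 0.0339306/0.0146434 = 2.3171.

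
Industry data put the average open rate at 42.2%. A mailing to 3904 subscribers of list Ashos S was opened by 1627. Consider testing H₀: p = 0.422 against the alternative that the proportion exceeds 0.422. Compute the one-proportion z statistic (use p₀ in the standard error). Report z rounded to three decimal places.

z = -0.664

p̂ = 1627/3904 = 0.416752.
Standard error under H₀: √(0.422×0.578/3904) = 0.007904.
z = (0.416752 − 0.422)/0.007904 = -0.005248/0.007904 = -0.664.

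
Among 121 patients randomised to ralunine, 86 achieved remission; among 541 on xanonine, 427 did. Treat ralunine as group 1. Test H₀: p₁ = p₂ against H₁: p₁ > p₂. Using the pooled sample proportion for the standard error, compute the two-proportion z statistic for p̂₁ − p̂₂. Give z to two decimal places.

z = -1.87

p̂₁ = 86/121 = 0.7107, p̂₂ = 427/541 = 0.7893.
Pooled p̂ = (86+427)/(121+541) = 513/662 = 0.7749.
SE = √(p̂(1−p̂)(1/n₁+1/n₂)) = √(0.7749·0.2251·0.0101129) = √(0.00176386) = 0.0420.
z = (0.7107 − 0.7893)/0.0420 = -0.0786/0.0420 = -1.87.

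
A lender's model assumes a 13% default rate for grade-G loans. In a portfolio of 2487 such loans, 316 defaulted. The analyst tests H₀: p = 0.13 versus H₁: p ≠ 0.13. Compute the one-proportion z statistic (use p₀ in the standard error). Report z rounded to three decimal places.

z = -0.436

p̂ = 316/2487 = 0.12706.
SE = √(p₀(1−p₀)/n) = √(0.1131/2487) = 0.00674.
z = (0.12706 − 0.13)/0.00674 = -0.00294/0.00674 = -0.436.
Two-sided p-value ≈ 2·Φ(−0.436) = 0.6629.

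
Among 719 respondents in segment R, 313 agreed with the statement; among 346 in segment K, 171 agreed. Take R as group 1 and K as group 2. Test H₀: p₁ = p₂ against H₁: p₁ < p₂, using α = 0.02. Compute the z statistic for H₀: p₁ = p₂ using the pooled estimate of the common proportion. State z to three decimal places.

p̂₁ = 313/719 ≈ 0.43533, p̂₂ = 171/346 ≈ 0.49422.
Pooled p̂ = (313+171)/(719+346) = 484/1065 = 0.45446.
SE = √(0.247926 × 0.00428099) = 0.03258.
z = (0.43533 − 0.49422)/0.03258 = -0.05889/0.03258 = -1.808.
p-value = P(Z < -1.808) ≈ 0.0353; since p > α = 0.02, fail to reject H₀.

z = -1.808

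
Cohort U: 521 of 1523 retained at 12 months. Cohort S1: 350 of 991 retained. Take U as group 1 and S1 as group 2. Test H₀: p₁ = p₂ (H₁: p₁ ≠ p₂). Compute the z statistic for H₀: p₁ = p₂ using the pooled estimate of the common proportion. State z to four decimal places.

p̂₁ = 521/1523 ≈ 0.342088, p̂₂ = 350/991 ≈ 0.353179.
Pooled p̂ = (521+350)/(1523+991) = 871/2514 = 0.346460.
SE = √(0.226425 × 0.00166568) = 0.019420.
z = (0.342088 − 0.353179)/0.019420 = -0.011091/0.019420 = -0.5711.

z = -0.5711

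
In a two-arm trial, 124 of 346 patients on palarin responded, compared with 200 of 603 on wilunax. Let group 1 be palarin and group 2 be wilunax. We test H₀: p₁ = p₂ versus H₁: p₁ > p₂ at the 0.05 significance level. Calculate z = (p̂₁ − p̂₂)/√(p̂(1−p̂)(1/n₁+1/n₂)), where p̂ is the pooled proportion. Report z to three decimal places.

z = 0.835

p̂₁ = 124/346 ≈ 0.35838, p̂₂ = 200/603 ≈ 0.33167.
Pooled p̂ = (124+200)/(346+603) = 324/949 = 0.34141.
SE = √(p̂(1−p̂)(1/n₁+1/n₂)) = √(0.34141·0.65859·0.00454855) = √(0.00102274) = 0.03198.
z = (0.35838 − 0.33167)/0.03198 = 0.02671/0.03198 = 0.835.
p-value = P(Z > 0.835) ≈ 0.2018, so at α = 0.05 we fail to reject H₀.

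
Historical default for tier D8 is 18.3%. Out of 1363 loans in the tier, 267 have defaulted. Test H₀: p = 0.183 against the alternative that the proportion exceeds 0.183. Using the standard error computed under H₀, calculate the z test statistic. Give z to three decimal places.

z = 1.231

p̂ = 267/1363 = 0.19589.
SE = √(p₀(1−p₀)/n) = √(0.14951/1363) = 0.01047.
z = (0.19589 − 0.183)/0.01047 = 0.01289/0.01047 = 1.231.
p-value = P(Z > 1.231) ≈ 0.1092.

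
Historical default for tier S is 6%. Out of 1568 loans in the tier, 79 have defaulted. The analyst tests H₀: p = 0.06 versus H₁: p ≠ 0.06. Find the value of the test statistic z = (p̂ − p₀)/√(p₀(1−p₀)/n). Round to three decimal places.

z = -1.604

p̂ = 79/1568 ≈ 0.050383.
Standard error under H₀: √(0.06×0.94/1568) = 0.005997.
z = (0.050383 − 0.06)/0.005997 = -0.009617/0.005997 = -1.604.
p-value = 2·P(Z > 1.604) ≈ 0.1088.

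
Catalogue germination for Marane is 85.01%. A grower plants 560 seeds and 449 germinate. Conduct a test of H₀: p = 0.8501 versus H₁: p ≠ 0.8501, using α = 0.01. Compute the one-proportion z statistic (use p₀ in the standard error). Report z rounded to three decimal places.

z = -3.203

p̂ = 449/560 ≈ 0.801786.
Under H₀, SE = √(0.8501·0.1499/560) = √(0.000227554) = 0.015085.
z = (0.801786 − 0.8501)/0.015085 = -0.048314/0.015085 = -3.203.
Two-sided p-value ≈ 2·Φ(−3.203) = 0.0014; since p < α = 0.01, reject H₀.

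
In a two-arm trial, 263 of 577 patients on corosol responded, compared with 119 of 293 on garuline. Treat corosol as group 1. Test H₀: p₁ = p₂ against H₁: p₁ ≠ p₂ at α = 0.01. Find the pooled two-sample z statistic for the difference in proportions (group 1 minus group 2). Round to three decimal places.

z = 1.395

p̂₁ = 263/577 ≈ 0.45581, p̂₂ = 119/293 ≈ 0.40614.
Pooled p̂ = (263+119)/(577+293) = 382/870 = 0.43908.
SE = √(p̂(1−p̂)(1/n₁+1/n₂)) = √(0.43908·0.56092·0.00514607) = √(0.00126742) = 0.03560.
z = (0.45581 − 0.40614)/0.03560 = 0.04967/0.03560 = 1.395.
p-value = 2·P(Z > 1.395) ≈ 0.1630. With α = 0.01, fail to reject H₀.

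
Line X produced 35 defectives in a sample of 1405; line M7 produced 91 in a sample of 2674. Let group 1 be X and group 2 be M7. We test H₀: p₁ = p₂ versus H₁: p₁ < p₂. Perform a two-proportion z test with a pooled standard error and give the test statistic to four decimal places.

z = -1.5998

p̂₁ = 35/1405 ≈ 0.0249110, p̂₂ = 91/2674 ≈ 0.0340314.
Pooled p̂ = (35+91)/(1405+2674) = 126/4079 = 0.0308899.
SE = √(p̂(1−p̂)(1/n₁+1/n₂)) = √(0.0308899·0.9691101·0.00108572) = √(3.25017e-05) = 0.0057010.
z = (0.0249110 − 0.0340314)/0.0057010 = -0.0091204/0.0057010 = -1.5998.
p-value = P(Z < -1.600) ≈ 0.0548.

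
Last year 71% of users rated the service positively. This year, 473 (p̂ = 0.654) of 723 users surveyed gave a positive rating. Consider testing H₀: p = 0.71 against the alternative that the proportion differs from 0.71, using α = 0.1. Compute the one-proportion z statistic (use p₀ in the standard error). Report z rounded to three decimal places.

z = -3.305

p̂ = 473/723 ≈ 0.65422.
Standard error under H₀: √(0.71×0.29/723) = 0.01688.
z = (0.65422 − 0.71)/0.01688 = -0.05578/0.01688 = -3.305.
p-value = 2·P(Z > 3.305) ≈ 0.0009, so at α = 0.1 we reject H₀.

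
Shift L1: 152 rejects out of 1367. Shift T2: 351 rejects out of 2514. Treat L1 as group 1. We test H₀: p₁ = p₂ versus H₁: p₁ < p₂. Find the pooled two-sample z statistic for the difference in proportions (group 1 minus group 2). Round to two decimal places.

z = -2.52

p̂₁ = 152/1367 = 0.11119, p̂₂ = 351/2514 = 0.13962.
Pooled p̂ = (152+351)/(1367+2514) = 503/3881 = 0.12961.
SE = √(p̂(1−p̂)(1/n₁+1/n₂)) = √(0.12961·0.87039·0.0011293) = √(0.000127394) = 0.01129.
z = (0.11119 − 0.13962)/0.01129 = -0.02843/0.01129 = -2.52.
p-value = P(Z < -2.518) ≈ 0.0059.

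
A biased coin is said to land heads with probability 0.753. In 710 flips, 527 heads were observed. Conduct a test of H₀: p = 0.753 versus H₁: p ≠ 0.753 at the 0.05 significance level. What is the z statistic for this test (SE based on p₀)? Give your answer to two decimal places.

z = -0.66

p̂ = 527/710 = 0.7423.
SE = √(p₀(1−p₀)/n) = √(0.18599/710) = 0.0162.
z = (0.7423 − 0.753)/0.0162 = -0.0107/0.0162 = -0.66.
Two-sided p-value ≈ 2·Φ(−0.664) = 0.5067. With α = 0.05, fail to reject H₀.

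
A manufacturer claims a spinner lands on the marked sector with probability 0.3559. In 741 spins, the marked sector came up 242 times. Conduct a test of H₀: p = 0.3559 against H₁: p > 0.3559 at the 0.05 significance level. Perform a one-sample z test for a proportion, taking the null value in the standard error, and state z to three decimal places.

p̂ = 242/741 ≈ 0.326586.
Standard error under H₀: √(0.3559×0.6441/741) = 0.017589.
z = (0.326586 − 0.3559)/0.017589 = -0.029314/0.017589 = -1.667.
p-value = P(Z > -1.667) ≈ 0.9522, so at α = 0.05 we fail to reject H₀.

z = -1.667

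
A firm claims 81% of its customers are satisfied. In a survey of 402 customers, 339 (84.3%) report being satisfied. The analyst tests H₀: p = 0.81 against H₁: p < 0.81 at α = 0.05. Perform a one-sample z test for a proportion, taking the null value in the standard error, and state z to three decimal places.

z = 1.701

p̂ = 339/402 = 0.84328.
Standard error under H₀: √(0.81×0.19/402) = 0.01957.
z = (0.84328 − 0.81)/0.01957 = 0.03328/0.01957 = 1.701.
p-value = P(Z < 1.701) ≈ 0.9555; since p > α = 0.05, fail to reject H₀.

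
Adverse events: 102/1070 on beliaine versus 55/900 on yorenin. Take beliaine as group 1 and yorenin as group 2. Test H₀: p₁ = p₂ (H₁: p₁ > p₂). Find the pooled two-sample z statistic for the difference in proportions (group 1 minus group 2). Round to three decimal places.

z = 2.793

p̂₁ = 102/1070 = 0.09533, p̂₂ = 55/900 = 0.06111.
Pooled p̂ = (102+55)/(1070+900) = 157/1970 = 0.07970.
SE = √(p̂(1−p̂)(1/n₁+1/n₂)) = √(0.07970·0.92030·0.00204569) = √(0.000150039) = 0.01225.
z = (0.09533 − 0.06111)/0.01225 = 0.03422/0.01225 = 2.793.
p-value = P(Z > 2.793) ≈ 0.0026.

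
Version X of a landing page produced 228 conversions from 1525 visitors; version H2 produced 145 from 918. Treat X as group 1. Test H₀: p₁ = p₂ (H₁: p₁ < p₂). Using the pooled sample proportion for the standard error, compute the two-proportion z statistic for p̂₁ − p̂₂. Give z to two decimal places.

p̂₁ = 228/1525 ≈ 0.14951, p̂₂ = 145/918 ≈ 0.15795.
Pooled p̂ = (228+145)/(1525+918) = 373/2443 = 0.15268.
SE = √(0.12937 × 0.00174506) = 0.01503.
z = (0.14951 − 0.15795)/0.01503 = -0.00844/0.01503 = -0.56.
p-value = P(Z < -0.562) ≈ 0.2871.

z = -0.56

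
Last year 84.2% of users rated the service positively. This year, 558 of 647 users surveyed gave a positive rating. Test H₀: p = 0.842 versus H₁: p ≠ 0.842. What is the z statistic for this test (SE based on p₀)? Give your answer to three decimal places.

p̂ = 558/647 ≈ 0.862442.
SE = √(p₀(1−p₀)/n) = √(0.13304/647) = 0.014339.
z = (0.862442 − 0.842)/0.014339 = 0.020442/0.014339 = 1.426.
Two-sided p-value ≈ 2·Φ(−1.426) = 0.1540.

z = 1.426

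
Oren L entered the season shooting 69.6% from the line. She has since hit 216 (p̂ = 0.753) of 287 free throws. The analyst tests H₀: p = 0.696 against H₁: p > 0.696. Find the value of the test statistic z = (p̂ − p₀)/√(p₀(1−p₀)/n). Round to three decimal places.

p̂ = 216/287 ≈ 0.75261.
Under H₀, SE = √(0.696·0.304/287) = √(0.000737226) = 0.02715.
z = (0.75261 − 0.696)/0.02715 = 0.05661/0.02715 = 2.085.
p-value = P(Z > 2.085) ≈ 0.0185.

z = 2.085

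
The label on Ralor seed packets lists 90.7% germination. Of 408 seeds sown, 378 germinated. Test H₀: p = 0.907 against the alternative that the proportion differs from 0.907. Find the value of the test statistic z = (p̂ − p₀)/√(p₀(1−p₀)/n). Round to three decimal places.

z = 1.354

p̂ = 378/408 = 0.92647.
Under H₀, SE = √(0.907·0.093/408) = √(0.000206743) = 0.01438.
z = (0.92647 − 0.907)/0.01438 = 0.01947/0.01438 = 1.354.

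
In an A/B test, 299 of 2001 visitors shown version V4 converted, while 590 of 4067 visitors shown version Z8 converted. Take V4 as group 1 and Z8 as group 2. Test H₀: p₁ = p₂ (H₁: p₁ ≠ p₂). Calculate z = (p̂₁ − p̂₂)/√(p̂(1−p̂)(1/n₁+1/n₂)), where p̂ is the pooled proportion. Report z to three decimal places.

p̂₁ = 299/2001 ≈ 0.14943, p̂₂ = 590/4067 ≈ 0.14507.
Pooled p̂ = (299+590)/(2001+4067) = 889/6068 = 0.14651.
SE = √(p̂(1−p̂)(1/n₁+1/n₂)) = √(0.14651·0.85349·0.000745632) = √(9.32354e-05) = 0.00966.
z = (0.14943 − 0.14507)/0.00966 = 0.00436/0.00966 = 0.451.

z = 0.451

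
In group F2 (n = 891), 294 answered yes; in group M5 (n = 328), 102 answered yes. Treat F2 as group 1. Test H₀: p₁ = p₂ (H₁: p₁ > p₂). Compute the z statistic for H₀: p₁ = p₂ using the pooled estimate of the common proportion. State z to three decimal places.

p̂₁ = 294/891 ≈ 0.32997, p̂₂ = 102/328 ≈ 0.31098.
Pooled p̂ = (294+102)/(891+328) = 396/1219 = 0.32486.
SE = √(0.219325 × 0.00417111) = 0.03025.
z = (0.32997 − 0.31098)/0.03025 = 0.01899/0.03025 = 0.628.
p-value = P(Z > 0.628) ≈ 0.2650.

z = 0.628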